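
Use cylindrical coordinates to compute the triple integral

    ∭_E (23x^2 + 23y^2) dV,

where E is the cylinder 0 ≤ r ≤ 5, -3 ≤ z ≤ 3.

In cylindrical coordinates, x = r cos(θ), y = r sin(θ), z = z, and dV = r dr dθ dz.

The integrand becomes 23r^2, so

    ∭_E (23x^2 + 23y^2) dV = ∫_{0}^{2π} ∫_{0}^{5} ∫_{-3}^{3} (23r^2) · r dz dr dθ.

Inner (z): 138r^3.
Middle (r from 0 to 5): 43125/2.
Outer (θ): 43125π.

Therefore the triple integral equals 43125π.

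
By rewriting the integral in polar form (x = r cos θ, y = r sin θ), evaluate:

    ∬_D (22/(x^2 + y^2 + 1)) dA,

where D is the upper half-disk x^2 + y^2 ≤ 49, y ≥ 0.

The region D is 0 ≤ r ≤ 7, 0 ≤ θ ≤ π in polar coordinates, where x = r cos(θ), y = r sin(θ), and dA = r dr dθ.

Under the substitution, the integrand becomes 22/(r^2 + 1), so

    ∬_D (22/(x^2 + y^2 + 1)) dA = ∫_{0}^{π} ∫_{0}^{7} (22/(r^2 + 1)) · r dr dθ.

Inner integral (in r): ∫_{0}^{7} (22/(r^2 + 1)) · r dr = log(4882812500000000000).

Outer integral (in θ): ∫_{0}^{π} (log(4882812500000000000)) dθ = log(4882812500000000000^π).

Therefore ∬_D (22/(x^2 + y^2 + 1)) dA = log(4882812500000000000^π).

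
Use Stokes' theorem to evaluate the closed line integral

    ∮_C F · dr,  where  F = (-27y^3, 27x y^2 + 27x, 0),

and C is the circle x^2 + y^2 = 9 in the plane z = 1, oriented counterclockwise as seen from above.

Let S be the flat disk x^2 + y^2 ≤ 9 in the plane z = 1, with upward unit normal n̂ = ẑ. By Stokes' theorem,

    ∮_C F · dr = ∬_S (∇ × F) · n̂ dS = ∬_D (curl F)_z dA,

where D is the disk x^2 + y^2 ≤ 9.

Compute the curl of F = (-27y^3, 27x y^2 + 27x, 0):
    (∇ × F)_x = ∂F_z/∂y - ∂F_y/∂z = 0,
    (∇ × F)_y = ∂F_x/∂z - ∂F_z/∂x = 0,
    (∇ × F)_z = ∂F_y/∂x - ∂F_x/∂y = 108y^2 + 27.

On z = 1, (curl F)_z = 108y^2 + 27.

Convert to polar (x = r cos θ, y = r sin θ, dA = r dr dθ); the integrand becomes 108r^2sin(θ)^2 + 27, so

    ∬_D (curl F)_z dA = ∫_0^{2π} ∫_0^{3} (108r^2sin(θ)^2 + 27) · r dr dθ.

Inner (r from 0 to 3): 2187sin(θ)^2 + 243/2.
Outer (θ from 0 to 2π): 2430π.

Therefore ∮_C F · dr = 2430π.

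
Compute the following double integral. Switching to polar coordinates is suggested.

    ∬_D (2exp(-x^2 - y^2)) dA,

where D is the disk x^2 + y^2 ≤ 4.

The region D is 0 ≤ r ≤ 2, 0 ≤ θ ≤ 2π in polar coordinates, where x = r cos(θ), y = r sin(θ), and dA = r dr dθ.

Under the substitution, the integrand becomes 2exp(-r^2), so

    ∬_D (2exp(-x^2 - y^2)) dA = ∫_{0}^{2π} ∫_{0}^{2} (2exp(-r^2)) · r dr dθ.

Inner integral (in r): ∫_{0}^{2} (2exp(-r^2)) · r dr = 1 - exp(-4).

Outer integral (in θ): ∫_{0}^{2π} (1 - exp(-4)) dθ = -2π exp(-4) + 2π.

Therefore ∬_D (2exp(-x^2 - y^2)) dA = -2π exp(-4) + 2π.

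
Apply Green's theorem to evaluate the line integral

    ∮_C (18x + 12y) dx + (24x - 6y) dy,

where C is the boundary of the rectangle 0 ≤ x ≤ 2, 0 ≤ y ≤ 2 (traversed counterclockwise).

Green's theorem converts the closed line integral into a double integral over the enclosed region D:

    ∮_C P dx + Q dy = ∬_D (∂Q/∂x - ∂P/∂y) dA.

Here P = 18x + 12y, Q = 24x - 6y, so

    ∂Q/∂x = 24,    ∂P/∂y = 12,
    ∂Q/∂x - ∂P/∂y = 12.

D is the region 0 ≤ x ≤ 2, 0 ≤ y ≤ 2. Evaluating the double integral:

    ∬_D (12) dA = ∫_0^{2} ∫_0^{2} (12) dy dx.

Inner (y from 0 to 2): 24.
Outer (x from 0 to 2): 48.

Therefore ∮_C P dx + Q dy = 48.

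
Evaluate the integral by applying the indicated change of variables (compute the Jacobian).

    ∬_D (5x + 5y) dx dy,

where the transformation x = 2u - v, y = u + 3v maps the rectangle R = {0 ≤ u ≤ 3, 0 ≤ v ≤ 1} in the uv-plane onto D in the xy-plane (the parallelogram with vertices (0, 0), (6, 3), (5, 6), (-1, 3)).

Compute the Jacobian determinant of (x, y) with respect to (u, v):

    ∂(x,y)/∂(u,v) = | 2  -1 | = (2)(3) - (-1)(1) = 7.
                   | 1  3 |

Its absolute value is |J| = 7 (the area scaling factor).

Substituting x = 2u - v, y = u + 3v into the integrand,

    5x + 5y → 15u + 10v,

so the integral becomes

    ∬_R (15u + 10v) · |J| du dv = ∫_0^3 ∫_0^1 (105u + 70v) dv du.

Inner (v): 105u + 35.
Outer (u): 1155/2.

Therefore ∬_D (5x + 5y) dx dy = 1155/2.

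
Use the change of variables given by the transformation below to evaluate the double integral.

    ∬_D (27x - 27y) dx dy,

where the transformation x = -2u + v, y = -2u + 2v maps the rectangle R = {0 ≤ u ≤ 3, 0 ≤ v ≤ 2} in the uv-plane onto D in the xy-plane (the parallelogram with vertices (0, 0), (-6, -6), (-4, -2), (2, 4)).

Compute the Jacobian determinant of (x, y) with respect to (u, v):

    ∂(x,y)/∂(u,v) = | -2  1 | = (-2)(2) - (1)(-2) = -2.
                   | -2  2 |

Its absolute value is |J| = 2 (the area scaling factor).

Substituting x = -2u + v, y = -2u + 2v into the integrand,

    27x - 27y → -27v,

so the integral becomes

    ∬_R (-27v) · |J| du dv = ∫_0^3 ∫_0^2 (-54v) dv du.

Inner (v): -108.
Outer (u): -324.

Therefore ∬_D (27x - 27y) dx dy = -324.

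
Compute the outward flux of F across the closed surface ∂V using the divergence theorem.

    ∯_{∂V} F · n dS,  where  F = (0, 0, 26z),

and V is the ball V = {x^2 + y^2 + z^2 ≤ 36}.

By the divergence theorem,

    ∯_{∂V} F · n dS = ∭_V (∇ · F) dV.

Compute the divergence:
    ∇ · F = ∂F_x/∂x + ∂F_y/∂y + ∂F_z/∂z = 0 + 0 + 26 = 26.

In spherical coordinates, x = ρ sin(φ) cos(θ), y = ρ sin(φ) sin(θ), z = ρ cos(φ), dV = ρ^2 sin(φ) dρ dφ dθ, with 0 ≤ ρ ≤ 6, 0 ≤ φ ≤ π, 0 ≤ θ ≤ 2π.

The integrand, after substitution and multiplying by the volume element, becomes (26) · ρ^2 sin(φ), so

    ∭_V (∇·F) dV = ∫_0^{2π} ∫_0^{π} ∫_0^{6} (26) · ρ^2 sin(φ) dρ dφ dθ.

Inner (ρ from 0 to 6): 1872sin(φ).
Middle (φ from 0 to π): 3744.
Outer (θ from 0 to 2π): 7488π.

Therefore ∯_{∂V} F · n dS = 7488π.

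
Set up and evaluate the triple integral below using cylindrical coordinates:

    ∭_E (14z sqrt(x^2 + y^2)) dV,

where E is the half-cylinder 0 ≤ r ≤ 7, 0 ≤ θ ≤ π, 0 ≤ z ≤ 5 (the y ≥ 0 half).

In cylindrical coordinates, x = r cos(θ), y = r sin(θ), z = z, and dV = r dr dθ dz.

The integrand becomes 14r z, so

    ∭_E (14z sqrt(x^2 + y^2)) dV = ∫_{0}^{π} ∫_{0}^{7} ∫_{0}^{5} (14r z) · r dz dr dθ.

Inner (z): 175r^2.
Middle (r from 0 to 7): 60025/3.
Outer (θ): 60025π/3.

Therefore the triple integral equals 60025π/3.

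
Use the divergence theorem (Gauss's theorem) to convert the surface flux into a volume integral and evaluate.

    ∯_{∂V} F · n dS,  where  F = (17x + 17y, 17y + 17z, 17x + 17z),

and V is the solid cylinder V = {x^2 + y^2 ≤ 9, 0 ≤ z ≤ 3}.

By the divergence theorem,

    ∯_{∂V} F · n dS = ∭_V (∇ · F) dV.

Compute the divergence:
    ∇ · F = ∂F_x/∂x + ∂F_y/∂y + ∂F_z/∂z = 17 + 17 + 17 = 51.

In cylindrical coordinates, x = r cos(θ), y = r sin(θ), z = z, dV = r dr dθ dz, with 0 ≤ r ≤ 3, 0 ≤ θ ≤ 2π, 0 ≤ z ≤ 3.

The integrand, after substitution and multiplying by the volume element, becomes (51) · r, so

    ∭_V (∇·F) dV = ∫_0^{2π} ∫_0^{3} ∫_0^{3} (51) · r dz dr dθ.

Inner (z from 0 to 3): 153r.
Middle (r from 0 to 3): 1377/2.
Outer (θ from 0 to 2π): 1377π.

Therefore ∯_{∂V} F · n dS = 1377π.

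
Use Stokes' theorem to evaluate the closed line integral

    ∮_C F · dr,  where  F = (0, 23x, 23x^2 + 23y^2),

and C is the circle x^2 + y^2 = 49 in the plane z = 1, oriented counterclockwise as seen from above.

Let S be the flat disk x^2 + y^2 ≤ 49 in the plane z = 1, with upward unit normal n̂ = ẑ. By Stokes' theorem,

    ∮_C F · dr = ∬_S (∇ × F) · n̂ dS = ∬_D (curl F)_z dA,

where D is the disk x^2 + y^2 ≤ 49.

Compute the curl of F = (0, 23x, 23x^2 + 23y^2):
    (∇ × F)_x = ∂F_z/∂y - ∂F_y/∂z = 46y,
    (∇ × F)_y = ∂F_x/∂z - ∂F_z/∂x = -46x,
    (∇ × F)_z = ∂F_y/∂x - ∂F_x/∂y = 23.

On z = 1, (curl F)_z = 23.

Convert to polar (x = r cos θ, y = r sin θ, dA = r dr dθ); the integrand becomes 23, so

    ∬_D (curl F)_z dA = ∫_0^{2π} ∫_0^{7} (23) · r dr dθ.

Inner (r from 0 to 7): 1127/2.
Outer (θ from 0 to 2π): 1127π.

Therefore ∮_C F · dr = 1127π.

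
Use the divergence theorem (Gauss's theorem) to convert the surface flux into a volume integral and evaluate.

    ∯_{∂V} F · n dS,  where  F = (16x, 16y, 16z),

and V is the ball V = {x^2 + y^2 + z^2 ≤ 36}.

By the divergence theorem,

    ∯_{∂V} F · n dS = ∭_V (∇ · F) dV.

Compute the divergence:
    ∇ · F = ∂F_x/∂x + ∂F_y/∂y + ∂F_z/∂z = 16 + 16 + 16 = 48.

In spherical coordinates, x = ρ sin(φ) cos(θ), y = ρ sin(φ) sin(θ), z = ρ cos(φ), dV = ρ^2 sin(φ) dρ dφ dθ, with 0 ≤ ρ ≤ 6, 0 ≤ φ ≤ π, 0 ≤ θ ≤ 2π.

The integrand, after substitution and multiplying by the volume element, becomes (48) · ρ^2 sin(φ), so

    ∭_V (∇·F) dV = ∫_0^{2π} ∫_0^{π} ∫_0^{6} (48) · ρ^2 sin(φ) dρ dφ dθ.

Inner (ρ from 0 to 6): 3456sin(φ).
Middle (φ from 0 to π): 6912.
Outer (θ from 0 to 2π): 13824π.

Therefore ∯_{∂V} F · n dS = 13824π.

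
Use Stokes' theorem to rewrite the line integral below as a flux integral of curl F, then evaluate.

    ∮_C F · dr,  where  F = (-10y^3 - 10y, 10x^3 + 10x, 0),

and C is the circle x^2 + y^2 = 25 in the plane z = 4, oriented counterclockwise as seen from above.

Let S be the flat disk x^2 + y^2 ≤ 25 in the plane z = 4, with upward unit normal n̂ = ẑ. By Stokes' theorem,

    ∮_C F · dr = ∬_S (∇ × F) · n̂ dS = ∬_D (curl F)_z dA,

where D is the disk x^2 + y^2 ≤ 25.

Compute the curl of F = (-10y^3 - 10y, 10x^3 + 10x, 0):
    (∇ × F)_x = ∂F_z/∂y - ∂F_y/∂z = 0,
    (∇ × F)_y = ∂F_x/∂z - ∂F_z/∂x = 0,
    (∇ × F)_z = ∂F_y/∂x - ∂F_x/∂y = 30x^2 + 30y^2 + 20.

On z = 4, (curl F)_z = 30x^2 + 30y^2 + 20.

Convert to polar (x = r cos θ, y = r sin θ, dA = r dr dθ); the integrand becomes 30r^2 + 20, so

    ∬_D (curl F)_z dA = ∫_0^{2π} ∫_0^{5} (30r^2 + 20) · r dr dθ.

Inner (r from 0 to 5): 9875/2.
Outer (θ from 0 to 2π): 9875π.

Therefore ∮_C F · dr = 9875π.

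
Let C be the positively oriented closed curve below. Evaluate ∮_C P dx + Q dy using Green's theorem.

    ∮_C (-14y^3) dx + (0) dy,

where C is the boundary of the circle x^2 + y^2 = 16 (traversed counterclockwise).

Green's theorem converts the closed line integral into a double integral over the enclosed region D:

    ∮_C P dx + Q dy = ∬_D (∂Q/∂x - ∂P/∂y) dA.

Here P = -14y^3, Q = 0, so

    ∂Q/∂x = 0,    ∂P/∂y = -42y^2,
    ∂Q/∂x - ∂P/∂y = 42y^2.

D is the region x^2 + y^2 ≤ 16. Evaluating the double integral:

In polar coordinates (x = r cos θ, y = r sin θ, dA = r dr dθ) the integrand becomes 42r^2sin(θ)^2, so

    ∬_D (42y^2) dA = ∫_0^{2π} ∫_0^{4} (42r^2sin(θ)^2) · r dr dθ.

Inner (r from 0 to 4): 2688sin(θ)^2.
Outer (θ from 0 to 2π): 2688π.

Therefore ∮_C P dx + Q dy = 2688π.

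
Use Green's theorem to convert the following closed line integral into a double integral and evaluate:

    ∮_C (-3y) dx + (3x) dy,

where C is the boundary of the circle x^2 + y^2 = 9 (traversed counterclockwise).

Green's theorem converts the closed line integral into a double integral over the enclosed region D:

    ∮_C P dx + Q dy = ∬_D (∂Q/∂x - ∂P/∂y) dA.

Here P = -3y, Q = 3x, so

    ∂Q/∂x = 3,    ∂P/∂y = -3,
    ∂Q/∂x - ∂P/∂y = 6.

D is the region x^2 + y^2 ≤ 9. Evaluating the double integral:

In polar coordinates (x = r cos θ, y = r sin θ, dA = r dr dθ) the integrand becomes 6, so

    ∬_D (6) dA = ∫_0^{2π} ∫_0^{3} (6) · r dr dθ.

Inner (r from 0 to 3): 27.
Outer (θ from 0 to 2π): 54π.

Therefore ∮_C P dx + Q dy = 54π.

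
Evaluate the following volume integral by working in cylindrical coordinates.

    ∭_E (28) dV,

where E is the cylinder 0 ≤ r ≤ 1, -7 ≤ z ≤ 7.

In cylindrical coordinates, x = r cos(θ), y = r sin(θ), z = z, and dV = r dr dθ dz.

The integrand becomes 28, so

    ∭_E (28) dV = ∫_{0}^{2π} ∫_{0}^{1} ∫_{-7}^{7} (28) · r dz dr dθ.

Inner (z): 392r.
Middle (r from 0 to 1): 196.
Outer (θ): 392π.

Therefore the triple integral equals 392π.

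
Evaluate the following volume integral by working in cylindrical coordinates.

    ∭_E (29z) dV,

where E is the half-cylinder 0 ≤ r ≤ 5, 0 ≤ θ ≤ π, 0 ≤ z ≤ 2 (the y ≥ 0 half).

In cylindrical coordinates, x = r cos(θ), y = r sin(θ), z = z, and dV = r dr dθ dz.

The integrand becomes 29z, so

    ∭_E (29z) dV = ∫_{0}^{π} ∫_{0}^{5} ∫_{0}^{2} (29z) · r dz dr dθ.

Inner (z): 58r.
Middle (r from 0 to 5): 725.
Outer (θ): 725π.

Therefore the triple integral equals 725π.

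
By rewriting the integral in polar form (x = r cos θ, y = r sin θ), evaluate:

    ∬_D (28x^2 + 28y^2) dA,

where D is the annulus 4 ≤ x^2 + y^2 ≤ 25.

The region D is 2 ≤ r ≤ 5, 0 ≤ θ ≤ 2π in polar coordinates, where x = r cos(θ), y = r sin(θ), and dA = r dr dθ.

Under the substitution, the integrand becomes 28r^2, so

    ∬_D (28x^2 + 28y^2) dA = ∫_{0}^{2π} ∫_{2}^{5} (28r^2) · r dr dθ.

Inner integral (in r): ∫_{2}^{5} (28r^2) · r dr = 4263.

Outer integral (in θ): ∫_{0}^{2π} (4263) dθ = 8526π.

Therefore ∬_D (28x^2 + 28y^2) dA = 8526π.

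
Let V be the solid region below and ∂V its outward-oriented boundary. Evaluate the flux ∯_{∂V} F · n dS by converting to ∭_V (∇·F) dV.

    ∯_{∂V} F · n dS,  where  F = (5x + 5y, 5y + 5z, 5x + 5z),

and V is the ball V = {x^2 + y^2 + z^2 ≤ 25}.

By the divergence theorem,

    ∯_{∂V} F · n dS = ∭_V (∇ · F) dV.

Compute the divergence:
    ∇ · F = ∂F_x/∂x + ∂F_y/∂y + ∂F_z/∂z = 5 + 5 + 5 = 15.

In spherical coordinates, x = ρ sin(φ) cos(θ), y = ρ sin(φ) sin(θ), z = ρ cos(φ), dV = ρ^2 sin(φ) dρ dφ dθ, with 0 ≤ ρ ≤ 5, 0 ≤ φ ≤ π, 0 ≤ θ ≤ 2π.

The integrand, after substitution and multiplying by the volume element, becomes (15) · ρ^2 sin(φ), so

    ∭_V (∇·F) dV = ∫_0^{2π} ∫_0^{π} ∫_0^{5} (15) · ρ^2 sin(φ) dρ dφ dθ.

Inner (ρ from 0 to 5): 625sin(φ).
Middle (φ from 0 to π): 1250.
Outer (θ from 0 to 2π): 2500π.

Therefore ∯_{∂V} F · n dS = 2500π.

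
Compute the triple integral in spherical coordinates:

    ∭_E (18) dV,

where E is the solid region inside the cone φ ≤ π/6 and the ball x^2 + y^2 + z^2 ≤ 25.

In spherical coordinates, x = ρ sin(φ) cos(θ), y = ρ sin(φ) sin(θ), z = ρ cos(φ), and dV = ρ^2 sin(φ) dρ dφ dθ.

The integrand becomes 18, so

    ∭_E (18) dV = ∫_{0}^{2π} ∫_{0}^{π/6} ∫_{0}^{5} (18) · ρ^2 sin(φ) dρ dφ dθ.

Inner (ρ): 750sin(φ).
Middle (φ): 750 - 375sqrt(3).
Outer (θ): 750π (2 - sqrt(3)).

Therefore the triple integral equals 750π (2 - sqrt(3)).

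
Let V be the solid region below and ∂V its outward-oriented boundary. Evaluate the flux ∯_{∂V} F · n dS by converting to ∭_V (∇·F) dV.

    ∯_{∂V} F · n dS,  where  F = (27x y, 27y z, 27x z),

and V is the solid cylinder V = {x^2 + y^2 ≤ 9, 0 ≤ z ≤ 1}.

By the divergence theorem,

    ∯_{∂V} F · n dS = ∭_V (∇ · F) dV.

Compute the divergence:
    ∇ · F = ∂F_x/∂x + ∂F_y/∂y + ∂F_z/∂z = 27y + 27z + 27x = 27x + 27y + 27z.

In cylindrical coordinates, x = r cos(θ), y = r sin(θ), z = z, dV = r dr dθ dz, with 0 ≤ r ≤ 3, 0 ≤ θ ≤ 2π, 0 ≤ z ≤ 1.

The integrand, after substitution and multiplying by the volume element, becomes (27sqrt(2)r sin(θ + π/4) + 27z) · r, so

    ∭_V (∇·F) dV = ∫_0^{2π} ∫_0^{3} ∫_0^{1} (27sqrt(2)r sin(θ + π/4) + 27z) · r dz dr dθ.

Inner (z from 0 to 1): 27r (2sqrt(2)r sin(θ + π/4) + 1)/2.
Middle (r from 0 to 3): 243sqrt(2)sin(θ + π/4) + 243/4.
Outer (θ from 0 to 2π): 243π/2.

Therefore ∯_{∂V} F · n dS = 243π/2.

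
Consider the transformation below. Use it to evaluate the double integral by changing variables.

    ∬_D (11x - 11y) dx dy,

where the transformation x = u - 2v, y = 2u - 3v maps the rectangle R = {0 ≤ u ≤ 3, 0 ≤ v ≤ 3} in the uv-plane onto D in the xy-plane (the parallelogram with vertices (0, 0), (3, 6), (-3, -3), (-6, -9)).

Compute the Jacobian determinant of (x, y) with respect to (u, v):

    ∂(x,y)/∂(u,v) = | 1  -2 | = (1)(-3) - (-2)(2) = 1.
                   | 2  -3 |

Its absolute value is |J| = 1 (the area scaling factor).

Substituting x = u - 2v, y = 2u - 3v into the integrand,

    11x - 11y → -11u + 11v,

so the integral becomes

    ∬_R (-11u + 11v) · |J| du dv = ∫_0^3 ∫_0^3 (-11u + 11v) dv du.

Inner (v): 99/2 - 33u.
Outer (u): 0.

Therefore ∬_D (11x - 11y) dx dy = 0.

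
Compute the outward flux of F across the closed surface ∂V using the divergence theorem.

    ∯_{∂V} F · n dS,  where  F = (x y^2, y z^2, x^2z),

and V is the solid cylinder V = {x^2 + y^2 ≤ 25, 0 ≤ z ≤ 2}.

By the divergence theorem,

    ∯_{∂V} F · n dS = ∭_V (∇ · F) dV.

Compute the divergence:
    ∇ · F = ∂F_x/∂x + ∂F_y/∂y + ∂F_z/∂z = y^2 + z^2 + x^2 = x^2 + y^2 + z^2.

In cylindrical coordinates, x = r cos(θ), y = r sin(θ), z = z, dV = r dr dθ dz, with 0 ≤ r ≤ 5, 0 ≤ θ ≤ 2π, 0 ≤ z ≤ 2.

The integrand, after substitution and multiplying by the volume element, becomes (r^2 + z^2) · r, so

    ∭_V (∇·F) dV = ∫_0^{2π} ∫_0^{5} ∫_0^{2} (r^2 + z^2) · r dz dr dθ.

Inner (z from 0 to 2): 2r (r^2 + 4/3).
Middle (r from 0 to 5): 2075/6.
Outer (θ from 0 to 2π): 2075π/3.

Therefore ∯_{∂V} F · n dS = 2075π/3.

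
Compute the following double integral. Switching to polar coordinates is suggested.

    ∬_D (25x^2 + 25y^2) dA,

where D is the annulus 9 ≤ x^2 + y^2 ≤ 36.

The region D is 3 ≤ r ≤ 6, 0 ≤ θ ≤ 2π in polar coordinates, where x = r cos(θ), y = r sin(θ), and dA = r dr dθ.

Under the substitution, the integrand becomes 25r^2, so

    ∬_D (25x^2 + 25y^2) dA = ∫_{0}^{2π} ∫_{3}^{6} (25r^2) · r dr dθ.

Inner integral (in r): ∫_{3}^{6} (25r^2) · r dr = 30375/4.

Outer integral (in θ): ∫_{0}^{2π} (30375/4) dθ = 30375π/2.

Therefore ∬_D (25x^2 + 25y^2) dA = 30375π/2.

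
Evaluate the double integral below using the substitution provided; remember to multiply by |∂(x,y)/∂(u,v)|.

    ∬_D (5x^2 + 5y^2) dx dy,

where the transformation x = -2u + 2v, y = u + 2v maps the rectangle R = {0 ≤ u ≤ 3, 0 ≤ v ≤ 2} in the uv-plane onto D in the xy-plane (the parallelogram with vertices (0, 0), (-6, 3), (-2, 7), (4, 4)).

Compute the Jacobian determinant of (x, y) with respect to (u, v):

    ∂(x,y)/∂(u,v) = | -2  2 | = (-2)(2) - (2)(1) = -6.
                   | 1  2 |

Its absolute value is |J| = 6 (the area scaling factor).

Substituting x = -2u + 2v, y = u + 2v into the integrand,

    5x^2 + 5y^2 → 25u^2 - 20u v + 40v^2,

so the integral becomes

    ∬_R (25u^2 - 20u v + 40v^2) · |J| du dv = ∫_0^3 ∫_0^2 (150u^2 - 120u v + 240v^2) dv du.

Inner (v): 300u^2 - 240u + 640.
Outer (u): 3540.

Therefore ∬_D (5x^2 + 5y^2) dx dy = 3540.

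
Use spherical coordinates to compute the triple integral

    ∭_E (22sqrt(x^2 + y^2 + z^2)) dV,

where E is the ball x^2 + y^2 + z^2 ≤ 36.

In spherical coordinates, x = ρ sin(φ) cos(θ), y = ρ sin(φ) sin(θ), z = ρ cos(φ), and dV = ρ^2 sin(φ) dρ dφ dθ.

The integrand becomes 22ρ, so

    ∭_E (22sqrt(x^2 + y^2 + z^2)) dV = ∫_{0}^{2π} ∫_{0}^{π} ∫_{0}^{6} (22ρ) · ρ^2 sin(φ) dρ dφ dθ.

Inner (ρ): 7128sin(φ).
Middle (φ): 14256.
Outer (θ): 28512π.

Therefore the triple integral equals 28512π.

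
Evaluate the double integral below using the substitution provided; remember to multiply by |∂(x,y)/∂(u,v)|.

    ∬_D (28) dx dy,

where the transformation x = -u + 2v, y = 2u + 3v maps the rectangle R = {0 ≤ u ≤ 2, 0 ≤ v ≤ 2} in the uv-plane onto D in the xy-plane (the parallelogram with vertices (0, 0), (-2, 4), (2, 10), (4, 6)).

Compute the Jacobian determinant of (x, y) with respect to (u, v):

    ∂(x,y)/∂(u,v) = | -1  2 | = (-1)(3) - (2)(2) = -7.
                   | 2  3 |

Its absolute value is |J| = 7 (the area scaling factor).

Substituting x = -u + 2v, y = 2u + 3v into the integrand,

    28 → 28,

so the integral becomes

    ∬_R (28) · |J| du dv = ∫_0^2 ∫_0^2 (196) dv du.

Inner (v): 392.
Outer (u): 784.

Therefore ∬_D (28) dx dy = 784.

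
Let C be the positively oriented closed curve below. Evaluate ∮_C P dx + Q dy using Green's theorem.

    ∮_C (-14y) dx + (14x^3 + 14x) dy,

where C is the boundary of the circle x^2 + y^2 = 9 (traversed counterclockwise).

Green's theorem converts the closed line integral into a double integral over the enclosed region D:

    ∮_C P dx + Q dy = ∬_D (∂Q/∂x - ∂P/∂y) dA.

Here P = -14y, Q = 14x^3 + 14x, so

    ∂Q/∂x = 42x^2 + 14,    ∂P/∂y = -14,
    ∂Q/∂x - ∂P/∂y = 42x^2 + 28.

D is the region x^2 + y^2 ≤ 9. Evaluating the double integral:

In polar coordinates (x = r cos θ, y = r sin θ, dA = r dr dθ) the integrand becomes 42r^2cos(θ)^2 + 28, so

    ∬_D (42x^2 + 28) dA = ∫_0^{2π} ∫_0^{3} (42r^2cos(θ)^2 + 28) · r dr dθ.

Inner (r from 0 to 3): 1701cos(θ)^2/2 + 126.
Outer (θ from 0 to 2π): 2205π/2.

Therefore ∮_C P dx + Q dy = 2205π/2.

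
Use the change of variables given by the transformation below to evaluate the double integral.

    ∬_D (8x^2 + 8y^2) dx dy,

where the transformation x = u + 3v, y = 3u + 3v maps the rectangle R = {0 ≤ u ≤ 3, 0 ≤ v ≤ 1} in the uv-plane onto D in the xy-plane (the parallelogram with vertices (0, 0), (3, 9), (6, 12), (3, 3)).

Compute the Jacobian determinant of (x, y) with respect to (u, v):

    ∂(x,y)/∂(u,v) = | 1  3 | = (1)(3) - (3)(3) = -6.
                   | 3  3 |

Its absolute value is |J| = 6 (the area scaling factor).

Substituting x = u + 3v, y = 3u + 3v into the integrand,

    8x^2 + 8y^2 → 80u^2 + 192u v + 144v^2,

so the integral becomes

    ∬_R (80u^2 + 192u v + 144v^2) · |J| du dv = ∫_0^3 ∫_0^1 (480u^2 + 1152u v + 864v^2) dv du.

Inner (v): 480u^2 + 576u + 288.
Outer (u): 7776.

Therefore ∬_D (8x^2 + 8y^2) dx dy = 7776.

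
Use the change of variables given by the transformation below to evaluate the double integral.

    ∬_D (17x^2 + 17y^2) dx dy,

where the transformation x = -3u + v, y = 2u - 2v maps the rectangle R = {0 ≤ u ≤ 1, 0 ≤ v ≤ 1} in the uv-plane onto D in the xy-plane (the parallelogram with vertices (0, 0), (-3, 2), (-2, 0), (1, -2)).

Compute the Jacobian determinant of (x, y) with respect to (u, v):

    ∂(x,y)/∂(u,v) = | -3  1 | = (-3)(-2) - (1)(2) = 4.
                   | 2  -2 |

Its absolute value is |J| = 4 (the area scaling factor).

Substituting x = -3u + v, y = 2u - 2v into the integrand,

    17x^2 + 17y^2 → 221u^2 - 238u v + 85v^2,

so the integral becomes

    ∬_R (221u^2 - 238u v + 85v^2) · |J| du dv = ∫_0^1 ∫_0^1 (884u^2 - 952u v + 340v^2) dv du.

Inner (v): 884u^2 - 476u + 340/3.
Outer (u): 170.

Therefore ∬_D (17x^2 + 17y^2) dx dy = 170.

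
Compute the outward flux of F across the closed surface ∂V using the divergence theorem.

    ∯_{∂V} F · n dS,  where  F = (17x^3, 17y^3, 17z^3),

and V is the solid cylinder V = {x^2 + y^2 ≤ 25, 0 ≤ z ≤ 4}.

By the divergence theorem,

    ∯_{∂V} F · n dS = ∭_V (∇ · F) dV.

Compute the divergence:
    ∇ · F = ∂F_x/∂x + ∂F_y/∂y + ∂F_z/∂z = 51x^2 + 51y^2 + 51z^2.

In cylindrical coordinates, x = r cos(θ), y = r sin(θ), z = z, dV = r dr dθ dz, with 0 ≤ r ≤ 5, 0 ≤ θ ≤ 2π, 0 ≤ z ≤ 4.

The integrand, after substitution and multiplying by the volume element, becomes (51r^2 + 51z^2) · r, so

    ∭_V (∇·F) dV = ∫_0^{2π} ∫_0^{5} ∫_0^{4} (51r^2 + 51z^2) · r dz dr dθ.

Inner (z from 0 to 4): 204r^3 + 1088r.
Middle (r from 0 to 5): 45475.
Outer (θ from 0 to 2π): 90950π.

Therefore ∯_{∂V} F · n dS = 90950π.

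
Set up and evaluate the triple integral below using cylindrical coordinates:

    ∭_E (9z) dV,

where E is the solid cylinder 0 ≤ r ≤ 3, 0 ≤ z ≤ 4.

In cylindrical coordinates, x = r cos(θ), y = r sin(θ), z = z, and dV = r dr dθ dz.

The integrand becomes 9z, so

    ∭_E (9z) dV = ∫_{0}^{2π} ∫_{0}^{3} ∫_{0}^{4} (9z) · r dz dr dθ.

Inner (z): 72r.
Middle (r from 0 to 3): 324.
Outer (θ): 648π.

Therefore the triple integral equals 648π.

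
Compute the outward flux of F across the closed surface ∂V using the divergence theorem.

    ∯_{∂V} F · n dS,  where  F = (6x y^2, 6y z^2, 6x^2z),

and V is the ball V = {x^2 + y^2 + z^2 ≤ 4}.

By the divergence theorem,

    ∯_{∂V} F · n dS = ∭_V (∇ · F) dV.

Compute the divergence:
    ∇ · F = ∂F_x/∂x + ∂F_y/∂y + ∂F_z/∂z = 6y^2 + 6z^2 + 6x^2 = 6x^2 + 6y^2 + 6z^2.

In spherical coordinates, x = ρ sin(φ) cos(θ), y = ρ sin(φ) sin(θ), z = ρ cos(φ), dV = ρ^2 sin(φ) dρ dφ dθ, with 0 ≤ ρ ≤ 2, 0 ≤ φ ≤ π, 0 ≤ θ ≤ 2π.

The integrand, after substitution and multiplying by the volume element, becomes (6ρ^2) · ρ^2 sin(φ), so

    ∭_V (∇·F) dV = ∫_0^{2π} ∫_0^{π} ∫_0^{2} (6ρ^2) · ρ^2 sin(φ) dρ dφ dθ.

Inner (ρ from 0 to 2): 192sin(φ)/5.
Middle (φ from 0 to π): 384/5.
Outer (θ from 0 to 2π): 768π/5.

Therefore ∯_{∂V} F · n dS = 768π/5.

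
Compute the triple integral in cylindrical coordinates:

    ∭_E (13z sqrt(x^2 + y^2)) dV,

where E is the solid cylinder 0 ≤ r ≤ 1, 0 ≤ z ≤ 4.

In cylindrical coordinates, x = r cos(θ), y = r sin(θ), z = z, and dV = r dr dθ dz.

The integrand becomes 13r z, so

    ∭_E (13z sqrt(x^2 + y^2)) dV = ∫_{0}^{2π} ∫_{0}^{1} ∫_{0}^{4} (13r z) · r dz dr dθ.

Inner (z): 104r^2.
Middle (r from 0 to 1): 104/3.
Outer (θ): 208π/3.

Therefore the triple integral equals 208π/3.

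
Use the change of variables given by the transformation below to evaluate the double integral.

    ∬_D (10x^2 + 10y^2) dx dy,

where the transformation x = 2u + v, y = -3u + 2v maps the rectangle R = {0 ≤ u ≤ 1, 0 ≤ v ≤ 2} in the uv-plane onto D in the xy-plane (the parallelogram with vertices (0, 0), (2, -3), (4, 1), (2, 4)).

Compute the Jacobian determinant of (x, y) with respect to (u, v):

    ∂(x,y)/∂(u,v) = | 2  1 | = (2)(2) - (1)(-3) = 7.
                   | -3  2 |

Its absolute value is |J| = 7 (the area scaling factor).

Substituting x = 2u + v, y = -3u + 2v into the integrand,

    10x^2 + 10y^2 → 130u^2 - 80u v + 50v^2,

so the integral becomes

    ∬_R (130u^2 - 80u v + 50v^2) · |J| du dv = ∫_0^1 ∫_0^2 (910u^2 - 560u v + 350v^2) dv du.

Inner (v): 1820u^2 - 1120u + 2800/3.
Outer (u): 980.

Therefore ∬_D (10x^2 + 10y^2) dx dy = 980.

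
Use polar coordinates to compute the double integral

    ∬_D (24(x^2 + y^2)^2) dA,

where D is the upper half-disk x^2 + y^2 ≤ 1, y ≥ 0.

The region D is 0 ≤ r ≤ 1, 0 ≤ θ ≤ π in polar coordinates, where x = r cos(θ), y = r sin(θ), and dA = r dr dθ.

Under the substitution, the integrand becomes 24r^4, so

    ∬_D (24(x^2 + y^2)^2) dA = ∫_{0}^{π} ∫_{0}^{1} (24r^4) · r dr dθ.

Inner integral (in r): ∫_{0}^{1} (24r^4) · r dr = 4.

Outer integral (in θ): ∫_{0}^{π} (4) dθ = 4π.

Therefore ∬_D (24(x^2 + y^2)^2) dA = 4π.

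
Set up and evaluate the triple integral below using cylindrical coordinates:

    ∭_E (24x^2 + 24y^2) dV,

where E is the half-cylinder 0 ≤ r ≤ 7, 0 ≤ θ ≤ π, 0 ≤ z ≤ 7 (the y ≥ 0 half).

In cylindrical coordinates, x = r cos(θ), y = r sin(θ), z = z, and dV = r dr dθ dz.

The integrand becomes 24r^2, so

    ∭_E (24x^2 + 24y^2) dV = ∫_{0}^{π} ∫_{0}^{7} ∫_{0}^{7} (24r^2) · r dz dr dθ.

Inner (z): 168r^3.
Middle (r from 0 to 7): 100842.
Outer (θ): 100842π.

Therefore the triple integral equals 100842π.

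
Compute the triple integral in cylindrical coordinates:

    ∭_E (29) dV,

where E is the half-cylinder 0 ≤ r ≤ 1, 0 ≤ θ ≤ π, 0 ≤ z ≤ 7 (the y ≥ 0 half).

In cylindrical coordinates, x = r cos(θ), y = r sin(θ), z = z, and dV = r dr dθ dz.

The integrand becomes 29, so

    ∭_E (29) dV = ∫_{0}^{π} ∫_{0}^{1} ∫_{0}^{7} (29) · r dz dr dθ.

Inner (z): 203r.
Middle (r from 0 to 1): 203/2.
Outer (θ): 203π/2.

Therefore the triple integral equals 203π/2.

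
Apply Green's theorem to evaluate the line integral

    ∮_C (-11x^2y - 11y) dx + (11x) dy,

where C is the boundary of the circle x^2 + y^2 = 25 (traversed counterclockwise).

Green's theorem converts the closed line integral into a double integral over the enclosed region D:

    ∮_C P dx + Q dy = ∬_D (∂Q/∂x - ∂P/∂y) dA.

Here P = -11x^2y - 11y, Q = 11x, so

    ∂Q/∂x = 11,    ∂P/∂y = -11x^2 - 11,
    ∂Q/∂x - ∂P/∂y = 11x^2 + 22.

D is the region x^2 + y^2 ≤ 25. Evaluating the double integral:

In polar coordinates (x = r cos θ, y = r sin θ, dA = r dr dθ) the integrand becomes 11r^2cos(θ)^2 + 22, so

    ∬_D (11x^2 + 22) dA = ∫_0^{2π} ∫_0^{5} (11r^2cos(θ)^2 + 22) · r dr dθ.

Inner (r from 0 to 5): 6875cos(θ)^2/4 + 275.
Outer (θ from 0 to 2π): 9075π/4.

Therefore ∮_C P dx + Q dy = 9075π/4.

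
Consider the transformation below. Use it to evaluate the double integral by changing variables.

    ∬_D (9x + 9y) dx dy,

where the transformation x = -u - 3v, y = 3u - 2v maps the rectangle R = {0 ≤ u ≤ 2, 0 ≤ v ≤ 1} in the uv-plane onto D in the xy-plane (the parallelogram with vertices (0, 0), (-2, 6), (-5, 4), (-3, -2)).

Compute the Jacobian determinant of (x, y) with respect to (u, v):

    ∂(x,y)/∂(u,v) = | -1  -3 | = (-1)(-2) - (-3)(3) = 11.
                   | 3  -2 |

Its absolute value is |J| = 11 (the area scaling factor).

Substituting x = -u - 3v, y = 3u - 2v into the integrand,

    9x + 9y → 18u - 45v,

so the integral becomes

    ∬_R (18u - 45v) · |J| du dv = ∫_0^2 ∫_0^1 (198u - 495v) dv du.

Inner (v): 198u - 495/2.
Outer (u): -99.

Therefore ∬_D (9x + 9y) dx dy = -99.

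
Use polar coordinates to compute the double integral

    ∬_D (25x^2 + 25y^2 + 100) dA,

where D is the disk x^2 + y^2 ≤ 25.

The region D is 0 ≤ r ≤ 5, 0 ≤ θ ≤ 2π in polar coordinates, where x = r cos(θ), y = r sin(θ), and dA = r dr dθ.

Under the substitution, the integrand becomes 25r^2 + 100, so

    ∬_D (25x^2 + 25y^2 + 100) dA = ∫_{0}^{2π} ∫_{0}^{5} (25r^2 + 100) · r dr dθ.

Inner integral (in r): ∫_{0}^{5} (25r^2 + 100) · r dr = 20625/4.

Outer integral (in θ): ∫_{0}^{2π} (20625/4) dθ = 20625π/2.

Therefore ∬_D (25x^2 + 25y^2 + 100) dA = 20625π/2.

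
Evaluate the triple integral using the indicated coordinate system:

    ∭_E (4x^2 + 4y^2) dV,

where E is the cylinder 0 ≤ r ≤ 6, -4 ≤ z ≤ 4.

In cylindrical coordinates, x = r cos(θ), y = r sin(θ), z = z, and dV = r dr dθ dz.

The integrand becomes 4r^2, so

    ∭_E (4x^2 + 4y^2) dV = ∫_{0}^{2π} ∫_{0}^{6} ∫_{-4}^{4} (4r^2) · r dz dr dθ.

Inner (z): 32r^3.
Middle (r from 0 to 6): 10368.
Outer (θ): 20736π.

Therefore the triple integral equals 20736π.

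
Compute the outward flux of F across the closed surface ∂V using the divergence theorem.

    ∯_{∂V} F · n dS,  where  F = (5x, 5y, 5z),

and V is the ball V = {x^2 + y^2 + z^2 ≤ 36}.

By the divergence theorem,

    ∯_{∂V} F · n dS = ∭_V (∇ · F) dV.

Compute the divergence:
    ∇ · F = ∂F_x/∂x + ∂F_y/∂y + ∂F_z/∂z = 5 + 5 + 5 = 15.

In spherical coordinates, x = ρ sin(φ) cos(θ), y = ρ sin(φ) sin(θ), z = ρ cos(φ), dV = ρ^2 sin(φ) dρ dφ dθ, with 0 ≤ ρ ≤ 6, 0 ≤ φ ≤ π, 0 ≤ θ ≤ 2π.

The integrand, after substitution and multiplying by the volume element, becomes (15) · ρ^2 sin(φ), so

    ∭_V (∇·F) dV = ∫_0^{2π} ∫_0^{π} ∫_0^{6} (15) · ρ^2 sin(φ) dρ dφ dθ.

Inner (ρ from 0 to 6): 1080sin(φ).
Middle (φ from 0 to π): 2160.
Outer (θ from 0 to 2π): 4320π.

Therefore ∯_{∂V} F · n dS = 4320π.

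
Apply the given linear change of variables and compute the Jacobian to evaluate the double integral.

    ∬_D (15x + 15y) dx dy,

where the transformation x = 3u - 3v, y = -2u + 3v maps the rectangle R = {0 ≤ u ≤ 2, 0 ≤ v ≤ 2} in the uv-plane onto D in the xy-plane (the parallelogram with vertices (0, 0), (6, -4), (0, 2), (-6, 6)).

Compute the Jacobian determinant of (x, y) with respect to (u, v):

    ∂(x,y)/∂(u,v) = | 3  -3 | = (3)(3) - (-3)(-2) = 3.
                   | -2  3 |

Its absolute value is |J| = 3 (the area scaling factor).

Substituting x = 3u - 3v, y = -2u + 3v into the integrand,

    15x + 15y → 15u,

so the integral becomes

    ∬_R (15u) · |J| du dv = ∫_0^2 ∫_0^2 (45u) dv du.

Inner (v): 90u.
Outer (u): 180.

Therefore ∬_D (15x + 15y) dx dy = 180.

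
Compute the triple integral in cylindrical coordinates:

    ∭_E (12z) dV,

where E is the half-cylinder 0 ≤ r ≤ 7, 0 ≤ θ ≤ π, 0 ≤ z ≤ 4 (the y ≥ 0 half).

In cylindrical coordinates, x = r cos(θ), y = r sin(θ), z = z, and dV = r dr dθ dz.

The integrand becomes 12z, so

    ∭_E (12z) dV = ∫_{0}^{π} ∫_{0}^{7} ∫_{0}^{4} (12z) · r dz dr dθ.

Inner (z): 96r.
Middle (r from 0 to 7): 2352.
Outer (θ): 2352π.

Therefore the triple integral equals 2352π.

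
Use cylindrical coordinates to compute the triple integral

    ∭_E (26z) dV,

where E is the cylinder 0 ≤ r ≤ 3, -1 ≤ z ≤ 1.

In cylindrical coordinates, x = r cos(θ), y = r sin(θ), z = z, and dV = r dr dθ dz.

The integrand becomes 26z, so

    ∭_E (26z) dV = ∫_{0}^{2π} ∫_{0}^{3} ∫_{-1}^{1} (26z) · r dz dr dθ.

Inner (z): 0.
Middle (r from 0 to 3): 0.
Outer (θ): 0.

Therefore the triple integral equals 0.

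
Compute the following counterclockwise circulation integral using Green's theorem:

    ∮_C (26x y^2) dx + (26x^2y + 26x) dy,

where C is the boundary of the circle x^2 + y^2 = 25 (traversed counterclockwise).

Green's theorem converts the closed line integral into a double integral over the enclosed region D:

    ∮_C P dx + Q dy = ∬_D (∂Q/∂x - ∂P/∂y) dA.

Here P = 26x y^2, Q = 26x^2y + 26x, so

    ∂Q/∂x = 52x y + 26,    ∂P/∂y = 52x y,
    ∂Q/∂x - ∂P/∂y = 26.

D is the region x^2 + y^2 ≤ 25. Evaluating the double integral:

In polar coordinates (x = r cos θ, y = r sin θ, dA = r dr dθ) the integrand becomes 26, so

    ∬_D (26) dA = ∫_0^{2π} ∫_0^{5} (26) · r dr dθ.

Inner (r from 0 to 5): 325.
Outer (θ from 0 to 2π): 650π.

Therefore ∮_C P dx + Q dy = 650π.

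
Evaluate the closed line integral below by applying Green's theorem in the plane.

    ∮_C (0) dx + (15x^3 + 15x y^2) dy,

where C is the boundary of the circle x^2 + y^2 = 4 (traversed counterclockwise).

Green's theorem converts the closed line integral into a double integral over the enclosed region D:

    ∮_C P dx + Q dy = ∬_D (∂Q/∂x - ∂P/∂y) dA.

Here P = 0, Q = 15x^3 + 15x y^2, so

    ∂Q/∂x = 45x^2 + 15y^2,    ∂P/∂y = 0,
    ∂Q/∂x - ∂P/∂y = 45x^2 + 15y^2.

D is the region x^2 + y^2 ≤ 4. Evaluating the double integral:

In polar coordinates (x = r cos θ, y = r sin θ, dA = r dr dθ) the integrand becomes 15r^2(cos(2θ) + 2), so

    ∬_D (45x^2 + 15y^2) dA = ∫_0^{2π} ∫_0^{2} (15r^2(cos(2θ) + 2)) · r dr dθ.

Inner (r from 0 to 2): 60cos(2θ) + 120.
Outer (θ from 0 to 2π): 240π.

Therefore ∮_C P dx + Q dy = 240π.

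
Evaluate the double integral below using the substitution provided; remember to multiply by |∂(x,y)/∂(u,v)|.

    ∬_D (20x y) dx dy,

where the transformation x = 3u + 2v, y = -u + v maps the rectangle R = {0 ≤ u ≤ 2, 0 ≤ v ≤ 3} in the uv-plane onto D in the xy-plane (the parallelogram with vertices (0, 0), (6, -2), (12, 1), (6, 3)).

Compute the Jacobian determinant of (x, y) with respect to (u, v):

    ∂(x,y)/∂(u,v) = | 3  2 | = (3)(1) - (2)(-1) = 5.
                   | -1  1 |

Its absolute value is |J| = 5 (the area scaling factor).

Substituting x = 3u + 2v, y = -u + v into the integrand,

    20x y → -60u^2 + 20u v + 40v^2,

so the integral becomes

    ∬_R (-60u^2 + 20u v + 40v^2) · |J| du dv = ∫_0^2 ∫_0^3 (-300u^2 + 100u v + 200v^2) dv du.

Inner (v): -900u^2 + 450u + 1800.
Outer (u): 2100.

Therefore ∬_D (20x y) dx dy = 2100.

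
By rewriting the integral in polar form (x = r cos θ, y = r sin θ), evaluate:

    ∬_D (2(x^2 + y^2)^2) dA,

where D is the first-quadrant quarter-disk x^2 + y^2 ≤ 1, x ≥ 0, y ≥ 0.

The region D is 0 ≤ r ≤ 1, 0 ≤ θ ≤ π/2 in polar coordinates, where x = r cos(θ), y = r sin(θ), and dA = r dr dθ.

Under the substitution, the integrand becomes 2r^4, so

    ∬_D (2(x^2 + y^2)^2) dA = ∫_{0}^{π/2} ∫_{0}^{1} (2r^4) · r dr dθ.

Inner integral (in r): ∫_{0}^{1} (2r^4) · r dr = 1/3.

Outer integral (in θ): ∫_{0}^{π/2} (1/3) dθ = π/6.

Therefore ∬_D (2(x^2 + y^2)^2) dA = π/6.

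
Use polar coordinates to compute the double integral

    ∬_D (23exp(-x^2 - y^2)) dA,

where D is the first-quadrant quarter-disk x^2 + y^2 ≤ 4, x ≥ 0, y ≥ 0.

The region D is 0 ≤ r ≤ 2, 0 ≤ θ ≤ π/2 in polar coordinates, where x = r cos(θ), y = r sin(θ), and dA = r dr dθ.

Under the substitution, the integrand becomes 23exp(-r^2), so

    ∬_D (23exp(-x^2 - y^2)) dA = ∫_{0}^{π/2} ∫_{0}^{2} (23exp(-r^2)) · r dr dθ.

Inner integral (in r): ∫_{0}^{2} (23exp(-r^2)) · r dr = 23/2 - 23exp(-4)/2.

Outer integral (in θ): ∫_{0}^{π/2} (23/2 - 23exp(-4)/2) dθ = -23π (1 - exp(4))exp(-4)/4.

Therefore ∬_D (23exp(-x^2 - y^2)) dA = -23π (1 - exp(4))exp(-4)/4.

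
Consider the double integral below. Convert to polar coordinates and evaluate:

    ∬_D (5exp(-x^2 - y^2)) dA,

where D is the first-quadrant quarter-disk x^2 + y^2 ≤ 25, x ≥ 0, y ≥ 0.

The region D is 0 ≤ r ≤ 5, 0 ≤ θ ≤ π/2 in polar coordinates, where x = r cos(θ), y = r sin(θ), and dA = r dr dθ.

Under the substitution, the integrand becomes 5exp(-r^2), so

    ∬_D (5exp(-x^2 - y^2)) dA = ∫_{0}^{π/2} ∫_{0}^{5} (5exp(-r^2)) · r dr dθ.

Inner integral (in r): ∫_{0}^{5} (5exp(-r^2)) · r dr = 5/2 - 5exp(-25)/2.

Outer integral (in θ): ∫_{0}^{π/2} (5/2 - 5exp(-25)/2) dθ = -5π (1 - exp(25))exp(-25)/4.

Therefore ∬_D (5exp(-x^2 - y^2)) dA = -5π (1 - exp(25))exp(-25)/4.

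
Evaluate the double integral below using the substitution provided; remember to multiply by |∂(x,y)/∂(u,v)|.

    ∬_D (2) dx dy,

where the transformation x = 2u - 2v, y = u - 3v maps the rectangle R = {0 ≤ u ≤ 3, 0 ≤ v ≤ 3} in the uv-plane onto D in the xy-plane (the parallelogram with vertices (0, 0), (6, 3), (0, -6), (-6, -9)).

Compute the Jacobian determinant of (x, y) with respect to (u, v):

    ∂(x,y)/∂(u,v) = | 2  -2 | = (2)(-3) - (-2)(1) = -4.
                   | 1  -3 |

Its absolute value is |J| = 4 (the area scaling factor).

Substituting x = 2u - 2v, y = u - 3v into the integrand,

    2 → 2,

so the integral becomes

    ∬_R (2) · |J| du dv = ∫_0^3 ∫_0^3 (8) dv du.

Inner (v): 24.
Outer (u): 72.

Therefore ∬_D (2) dx dy = 72.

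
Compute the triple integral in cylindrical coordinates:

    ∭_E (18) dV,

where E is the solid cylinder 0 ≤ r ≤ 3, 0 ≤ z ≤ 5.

In cylindrical coordinates, x = r cos(θ), y = r sin(θ), z = z, and dV = r dr dθ dz.

The integrand becomes 18, so

    ∭_E (18) dV = ∫_{0}^{2π} ∫_{0}^{3} ∫_{0}^{5} (18) · r dz dr dθ.

Inner (z): 90r.
Middle (r from 0 to 3): 405.
Outer (θ): 810π.

Therefore the triple integral equals 810π.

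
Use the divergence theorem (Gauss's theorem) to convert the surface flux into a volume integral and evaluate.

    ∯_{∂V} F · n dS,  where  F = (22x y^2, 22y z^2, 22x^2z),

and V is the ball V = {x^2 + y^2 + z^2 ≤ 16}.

By the divergence theorem,

    ∯_{∂V} F · n dS = ∭_V (∇ · F) dV.

Compute the divergence:
    ∇ · F = ∂F_x/∂x + ∂F_y/∂y + ∂F_z/∂z = 22y^2 + 22z^2 + 22x^2 = 22x^2 + 22y^2 + 22z^2.

In spherical coordinates, x = ρ sin(φ) cos(θ), y = ρ sin(φ) sin(θ), z = ρ cos(φ), dV = ρ^2 sin(φ) dρ dφ dθ, with 0 ≤ ρ ≤ 4, 0 ≤ φ ≤ π, 0 ≤ θ ≤ 2π.

The integrand, after substitution and multiplying by the volume element, becomes (22ρ^2) · ρ^2 sin(φ), so

    ∭_V (∇·F) dV = ∫_0^{2π} ∫_0^{π} ∫_0^{4} (22ρ^2) · ρ^2 sin(φ) dρ dφ dθ.

Inner (ρ from 0 to 4): 22528sin(φ)/5.
Middle (φ from 0 to π): 45056/5.
Outer (θ from 0 to 2π): 90112π/5.

Therefore ∯_{∂V} F · n dS = 90112π/5.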